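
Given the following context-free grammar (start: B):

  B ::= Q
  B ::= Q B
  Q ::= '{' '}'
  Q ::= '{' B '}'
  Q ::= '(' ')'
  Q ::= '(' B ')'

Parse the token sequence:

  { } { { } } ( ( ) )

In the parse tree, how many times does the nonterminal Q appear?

[B [Q { }] [B [Q { [B [Q { }]] }] [B [Q ( [B [Q ( )]] )]]]]

5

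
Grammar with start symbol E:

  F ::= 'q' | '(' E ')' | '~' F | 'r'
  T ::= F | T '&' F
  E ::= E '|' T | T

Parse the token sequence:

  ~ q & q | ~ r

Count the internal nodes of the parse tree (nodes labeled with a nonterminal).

10

[E [E [T [T [F ~ [F q]]] & [F q]]] | [T [F ~ [F r]]]]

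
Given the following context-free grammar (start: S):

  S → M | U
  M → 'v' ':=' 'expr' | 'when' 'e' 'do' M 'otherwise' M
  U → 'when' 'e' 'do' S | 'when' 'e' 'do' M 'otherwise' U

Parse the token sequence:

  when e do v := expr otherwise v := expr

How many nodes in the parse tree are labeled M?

[S [M when e do [M v := expr] otherwise [M v := expr]]]

3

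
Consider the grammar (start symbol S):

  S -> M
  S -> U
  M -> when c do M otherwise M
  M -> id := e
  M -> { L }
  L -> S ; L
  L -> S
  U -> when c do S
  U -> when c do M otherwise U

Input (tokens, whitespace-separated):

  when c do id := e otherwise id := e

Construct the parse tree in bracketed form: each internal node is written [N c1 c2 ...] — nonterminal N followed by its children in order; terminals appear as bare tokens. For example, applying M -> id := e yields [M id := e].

S
M
when c do M otherwise M
when c do id := e otherwise M
when c do id := e otherwise id := e

[S [M when c do [M id := e] otherwise [M id := e]]]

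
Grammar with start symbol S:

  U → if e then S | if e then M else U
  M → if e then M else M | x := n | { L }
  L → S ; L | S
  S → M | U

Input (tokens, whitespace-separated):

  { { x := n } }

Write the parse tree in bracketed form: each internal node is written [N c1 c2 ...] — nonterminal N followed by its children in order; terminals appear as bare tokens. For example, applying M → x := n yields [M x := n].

S
M
{ L }
{ S }
{ M }
{ { L } }
{ { S } }
{ { M } }
{ { x := n } }

[S [M { [L [S [M { [L [S [M x := n]]] }]]] }]]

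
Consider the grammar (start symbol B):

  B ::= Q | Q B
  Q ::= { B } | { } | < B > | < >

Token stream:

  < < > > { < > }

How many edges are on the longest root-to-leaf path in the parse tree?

5

[B [Q < [B [Q < >]] >] [B [Q { [B [Q < >]] }]]]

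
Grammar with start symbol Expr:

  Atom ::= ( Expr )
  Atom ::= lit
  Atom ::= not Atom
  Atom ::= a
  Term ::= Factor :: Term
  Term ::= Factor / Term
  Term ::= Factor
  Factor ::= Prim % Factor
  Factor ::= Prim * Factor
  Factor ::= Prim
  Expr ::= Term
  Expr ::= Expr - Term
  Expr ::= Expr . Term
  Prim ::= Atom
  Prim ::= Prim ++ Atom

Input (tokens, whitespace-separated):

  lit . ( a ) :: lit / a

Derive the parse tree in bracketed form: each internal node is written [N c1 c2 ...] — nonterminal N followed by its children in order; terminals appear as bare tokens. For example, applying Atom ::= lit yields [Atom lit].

Expr
Expr . Term
Term . Term
Factor . Term
Prim . Term
Atom . Term
lit . Term
lit . Factor :: Term
lit . Prim :: Term
lit . Atom :: Term
lit . ( Expr ) :: Term
lit . ( Term ) :: Term
lit . ( Factor ) :: Term
lit . ( Prim ) :: Term
lit . ( Atom ) :: Term
lit . ( a ) :: Term
lit . ( a ) :: Factor / Term
lit . ( a ) :: Prim / Term
lit . ( a ) :: Atom / Term
lit . ( a ) :: lit / Term
lit . ( a ) :: lit / Factor
lit . ( a ) :: lit / Prim
lit . ( a ) :: lit / Atom
lit . ( a ) :: lit / a

[Expr [Expr [Term [Factor [Prim [Atom lit]]]]] . [Term [Factor [Prim [Atom ( [Expr [Term [Factor [Prim [Atom a]]]]] )]]] :: [Term [Factor [Prim [Atom lit]]] / [Term [Factor [Prim [Atom a]]]]]]]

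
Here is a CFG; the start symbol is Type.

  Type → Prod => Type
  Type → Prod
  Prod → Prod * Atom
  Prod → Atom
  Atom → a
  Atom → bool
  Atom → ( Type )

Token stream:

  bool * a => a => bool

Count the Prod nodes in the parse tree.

[Type [Prod [Prod [Atom bool]] * [Atom a]] => [Type [Prod [Atom a]] => [Type [Prod [Atom bool]]]]]

4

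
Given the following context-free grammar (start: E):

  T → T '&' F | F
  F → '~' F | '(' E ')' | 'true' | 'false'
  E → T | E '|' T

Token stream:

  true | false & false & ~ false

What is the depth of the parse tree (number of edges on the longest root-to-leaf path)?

5

[E [E [T [F true]]] | [T [T [T [F false]] & [F false]] & [F ~ [F false]]]]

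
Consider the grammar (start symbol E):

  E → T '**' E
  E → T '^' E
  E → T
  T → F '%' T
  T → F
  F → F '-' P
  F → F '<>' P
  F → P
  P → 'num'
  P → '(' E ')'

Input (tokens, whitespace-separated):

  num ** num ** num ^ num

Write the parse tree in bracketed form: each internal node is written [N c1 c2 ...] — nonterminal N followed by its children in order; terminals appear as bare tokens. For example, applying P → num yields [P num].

E
T ** E
F ** E
P ** E
num ** E
num ** T ** E
num ** F ** E
num ** P ** E
num ** num ** E
num ** num ** T ^ E
num ** num ** F ^ E
num ** num ** P ^ E
num ** num ** num ^ E
num ** num ** num ^ T
num ** num ** num ^ F
num ** num ** num ^ P
num ** num ** num ^ num

[E [T [F [P num]]] ** [E [T [F [P num]]] ** [E [T [F [P num]]] ^ [E [T [F [P num]]]]]]]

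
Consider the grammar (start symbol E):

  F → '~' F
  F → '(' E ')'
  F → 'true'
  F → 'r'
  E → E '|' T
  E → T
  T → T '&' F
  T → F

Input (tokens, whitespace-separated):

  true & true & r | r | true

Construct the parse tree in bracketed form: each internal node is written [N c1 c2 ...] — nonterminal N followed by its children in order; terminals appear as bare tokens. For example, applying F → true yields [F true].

E
E | T
E | T | T
T | T | T
T & F | T | T
T & F & F | T | T
F & F & F | T | T
true & F & F | T | T
true & true & F | T | T
true & true & r | T | T
true & true & r | F | T
true & true & r | r | T
true & true & r | r | F
true & true & r | r | true

[E [E [E [T [T [T [F true]] & [F true]] & [F r]]] | [T [F r]]] | [T [F true]]]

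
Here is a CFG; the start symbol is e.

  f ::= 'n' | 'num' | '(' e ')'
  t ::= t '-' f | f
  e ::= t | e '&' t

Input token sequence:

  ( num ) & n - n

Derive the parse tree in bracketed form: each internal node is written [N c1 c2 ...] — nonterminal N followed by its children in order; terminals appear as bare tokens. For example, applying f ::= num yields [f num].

e
e & t
t & t
f & t
( e ) & t
( t ) & t
( f ) & t
( num ) & t
( num ) & t - f
( num ) & f - f
( num ) & n - f
( num ) & n - n

[e [e [t [f ( [e [t [f num]]] )]]] & [t [t [f n]] - [f n]]]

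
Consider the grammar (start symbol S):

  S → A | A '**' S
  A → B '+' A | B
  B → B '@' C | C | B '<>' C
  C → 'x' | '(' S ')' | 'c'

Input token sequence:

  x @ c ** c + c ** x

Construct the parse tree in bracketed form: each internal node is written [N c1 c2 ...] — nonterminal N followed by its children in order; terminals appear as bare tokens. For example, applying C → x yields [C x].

[S [A [B [B [C x]] @ [C c]]] ** [S [A [B [C c]] + [A [B [C c]]]] ** [S [A [B [C x]]]]]]

S
A ** S
B ** S
B @ C ** S
C @ C ** S
x @ C ** S
x @ c ** S
x @ c ** A ** S
x @ c ** B + A ** S
x @ c ** C + A ** S
x @ c ** c + A ** S
x @ c ** c + B ** S
x @ c ** c + C ** S
x @ c ** c + c ** S
x @ c ** c + c ** A
x @ c ** c + c ** B
x @ c ** c + c ** C
x @ c ** c + c ** x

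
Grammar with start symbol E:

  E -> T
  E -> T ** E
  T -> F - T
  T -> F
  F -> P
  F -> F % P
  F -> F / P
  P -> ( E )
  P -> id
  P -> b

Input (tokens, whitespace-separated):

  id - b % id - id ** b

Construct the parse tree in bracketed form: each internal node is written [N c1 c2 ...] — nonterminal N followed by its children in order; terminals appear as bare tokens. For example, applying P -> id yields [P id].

[E [T [F [P id]] - [T [F [F [P b]] % [P id]] - [T [F [P id]]]]] ** [E [T [F [P b]]]]]

E
T ** E
F - T ** E
P - T ** E
id - T ** E
id - F - T ** E
id - F % P - T ** E
id - P % P - T ** E
id - b % P - T ** E
id - b % id - T ** E
id - b % id - F ** E
id - b % id - P ** E
id - b % id - id ** E
id - b % id - id ** T
id - b % id - id ** F
id - b % id - id ** P
id - b % id - id ** b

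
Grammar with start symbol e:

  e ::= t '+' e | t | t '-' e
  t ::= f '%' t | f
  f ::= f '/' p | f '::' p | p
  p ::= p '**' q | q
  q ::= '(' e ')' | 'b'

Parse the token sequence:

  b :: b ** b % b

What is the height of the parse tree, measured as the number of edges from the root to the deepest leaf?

6

[e [t [f [f [p [q b]]] :: [p [p [q b]] ** [q b]]] % [t [f [p [q b]]]]]]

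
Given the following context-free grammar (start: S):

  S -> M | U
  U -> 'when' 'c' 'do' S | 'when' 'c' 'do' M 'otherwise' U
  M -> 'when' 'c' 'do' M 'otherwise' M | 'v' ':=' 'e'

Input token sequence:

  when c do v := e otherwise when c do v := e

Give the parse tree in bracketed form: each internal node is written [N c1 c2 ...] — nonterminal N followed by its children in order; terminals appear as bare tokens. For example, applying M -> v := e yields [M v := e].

S
U
when c do M otherwise U
when c do v := e otherwise U
when c do v := e otherwise when c do S
when c do v := e otherwise when c do M
when c do v := e otherwise when c do v := e

[S [U when c do [M v := e] otherwise [U when c do [S [M v := e]]]]]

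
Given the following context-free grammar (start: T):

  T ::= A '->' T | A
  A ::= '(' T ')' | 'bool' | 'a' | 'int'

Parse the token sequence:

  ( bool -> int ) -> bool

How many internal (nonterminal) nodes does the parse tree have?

8

[T [A ( [T [A bool] -> [T [A int]]] )] -> [T [A bool]]]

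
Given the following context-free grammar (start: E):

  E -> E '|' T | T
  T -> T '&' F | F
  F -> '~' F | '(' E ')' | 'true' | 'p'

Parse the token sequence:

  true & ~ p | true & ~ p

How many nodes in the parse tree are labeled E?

2

[E [E [T [T [F true]] & [F ~ [F p]]]] | [T [T [F true]] & [F ~ [F p]]]]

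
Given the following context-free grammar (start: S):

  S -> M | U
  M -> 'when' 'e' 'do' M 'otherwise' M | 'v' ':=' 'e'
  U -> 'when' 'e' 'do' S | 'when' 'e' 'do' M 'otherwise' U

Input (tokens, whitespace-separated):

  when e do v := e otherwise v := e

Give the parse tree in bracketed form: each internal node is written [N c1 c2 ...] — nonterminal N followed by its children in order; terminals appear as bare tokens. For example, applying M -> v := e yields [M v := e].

S
M
when e do M otherwise M
when e do v := e otherwise M
when e do v := e otherwise v := e

[S [M when e do [M v := e] otherwise [M v := e]]]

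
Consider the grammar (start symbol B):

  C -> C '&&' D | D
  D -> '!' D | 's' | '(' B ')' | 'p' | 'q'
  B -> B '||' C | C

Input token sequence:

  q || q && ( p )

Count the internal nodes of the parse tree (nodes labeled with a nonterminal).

11

[B [B [C [D q]]] || [C [C [D q]] && [D ( [B [C [D p]]] )]]]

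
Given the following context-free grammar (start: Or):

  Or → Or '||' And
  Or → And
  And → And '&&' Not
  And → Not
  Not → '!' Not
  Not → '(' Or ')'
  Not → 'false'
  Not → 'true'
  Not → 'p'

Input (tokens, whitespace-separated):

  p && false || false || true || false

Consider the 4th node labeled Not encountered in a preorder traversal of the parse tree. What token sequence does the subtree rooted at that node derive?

true

[Or [Or [Or [Or [And [And [Not p]] && [Not false]]] || [And [Not false]]] || [And [Not true]]] || [And [Not false]]]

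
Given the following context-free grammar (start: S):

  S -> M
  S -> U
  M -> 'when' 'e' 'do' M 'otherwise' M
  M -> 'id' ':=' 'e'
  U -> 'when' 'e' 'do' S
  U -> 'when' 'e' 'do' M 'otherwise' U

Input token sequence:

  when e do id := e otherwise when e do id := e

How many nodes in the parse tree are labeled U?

2

[S [U when e do [M id := e] otherwise [U when e do [S [M id := e]]]]]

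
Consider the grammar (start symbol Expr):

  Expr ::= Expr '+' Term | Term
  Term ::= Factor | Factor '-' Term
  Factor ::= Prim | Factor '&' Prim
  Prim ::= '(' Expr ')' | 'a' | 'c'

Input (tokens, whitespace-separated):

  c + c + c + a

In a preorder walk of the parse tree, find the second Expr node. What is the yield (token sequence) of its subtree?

c + c + c

[Expr [Expr [Expr [Expr [Term [Factor [Prim c]]]] + [Term [Factor [Prim c]]]] + [Term [Factor [Prim c]]]] + [Term [Factor [Prim a]]]]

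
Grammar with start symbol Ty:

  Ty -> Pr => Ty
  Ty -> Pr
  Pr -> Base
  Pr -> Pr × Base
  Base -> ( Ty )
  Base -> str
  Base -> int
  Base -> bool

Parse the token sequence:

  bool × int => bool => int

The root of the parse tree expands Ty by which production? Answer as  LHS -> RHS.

[Ty [Pr [Pr [Base bool]] × [Base int]] => [Ty [Pr [Base bool]] => [Ty [Pr [Base int]]]]]

Ty -> Pr => Ty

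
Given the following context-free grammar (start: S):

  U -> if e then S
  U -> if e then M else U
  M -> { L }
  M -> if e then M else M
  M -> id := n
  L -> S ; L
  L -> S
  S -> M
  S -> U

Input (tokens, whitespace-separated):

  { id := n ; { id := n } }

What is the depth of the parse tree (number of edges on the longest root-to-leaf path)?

9

[S [M { [L [S [M id := n]] ; [L [S [M { [L [S [M id := n]]] }]]]] }]]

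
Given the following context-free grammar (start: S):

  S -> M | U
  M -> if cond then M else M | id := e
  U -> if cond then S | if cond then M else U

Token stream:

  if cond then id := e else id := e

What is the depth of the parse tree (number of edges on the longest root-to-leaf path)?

[S [M if cond then [M id := e] else [M id := e]]]

3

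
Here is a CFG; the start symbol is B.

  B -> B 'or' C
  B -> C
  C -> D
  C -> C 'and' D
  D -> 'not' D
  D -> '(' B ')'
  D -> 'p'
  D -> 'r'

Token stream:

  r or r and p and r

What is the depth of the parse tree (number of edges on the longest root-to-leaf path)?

5

[B [B [C [D r]]] or [C [C [C [D r]] and [D p]] and [D r]]]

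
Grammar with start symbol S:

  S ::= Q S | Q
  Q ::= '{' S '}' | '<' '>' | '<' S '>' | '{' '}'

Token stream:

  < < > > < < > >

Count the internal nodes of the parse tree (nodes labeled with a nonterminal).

[S [Q < [S [Q < >]] >] [S [Q < [S [Q < >]] >]]]

8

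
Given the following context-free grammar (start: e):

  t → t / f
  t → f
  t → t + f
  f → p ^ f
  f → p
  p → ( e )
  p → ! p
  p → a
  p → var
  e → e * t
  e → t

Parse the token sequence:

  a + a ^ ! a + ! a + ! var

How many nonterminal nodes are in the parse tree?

[e [t [t [t [t [f [p a]]] + [f [p a] ^ [f [p ! [p a]]]]] + [f [p ! [p a]]]] + [f [p ! [p var]]]]]

18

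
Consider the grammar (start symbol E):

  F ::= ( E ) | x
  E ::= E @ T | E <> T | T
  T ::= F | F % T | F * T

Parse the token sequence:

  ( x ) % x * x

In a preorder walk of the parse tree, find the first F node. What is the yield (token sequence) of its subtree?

( x )

[E [T [F ( [E [T [F x]]] )] % [T [F x] * [T [F x]]]]]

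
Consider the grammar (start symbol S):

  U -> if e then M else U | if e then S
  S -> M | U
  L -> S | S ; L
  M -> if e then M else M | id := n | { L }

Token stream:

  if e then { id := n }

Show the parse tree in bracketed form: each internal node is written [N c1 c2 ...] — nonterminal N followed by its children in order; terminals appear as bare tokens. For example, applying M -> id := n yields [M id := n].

S
U
if e then S
if e then M
if e then { L }
if e then { S }
if e then { M }
if e then { id := n }

[S [U if e then [S [M { [L [S [M id := n]]] }]]]]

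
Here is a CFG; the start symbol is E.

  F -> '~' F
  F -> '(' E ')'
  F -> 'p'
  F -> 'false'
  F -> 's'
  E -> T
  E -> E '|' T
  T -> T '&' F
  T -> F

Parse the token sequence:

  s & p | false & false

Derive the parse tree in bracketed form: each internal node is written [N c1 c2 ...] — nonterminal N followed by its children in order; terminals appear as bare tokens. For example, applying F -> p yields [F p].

E
E | T
T | T
T & F | T
F & F | T
s & F | T
s & p | T
s & p | T & F
s & p | F & F
s & p | false & F
s & p | false & false

[E [E [T [T [F s]] & [F p]]] | [T [T [F false]] & [F false]]]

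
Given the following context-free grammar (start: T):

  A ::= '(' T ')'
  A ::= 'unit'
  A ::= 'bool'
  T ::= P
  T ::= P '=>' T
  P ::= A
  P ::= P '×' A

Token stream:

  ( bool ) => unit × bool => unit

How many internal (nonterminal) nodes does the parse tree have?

14

[T [P [A ( [T [P [A bool]]] )]] => [T [P [P [A unit]] × [A bool]] => [T [P [A unit]]]]]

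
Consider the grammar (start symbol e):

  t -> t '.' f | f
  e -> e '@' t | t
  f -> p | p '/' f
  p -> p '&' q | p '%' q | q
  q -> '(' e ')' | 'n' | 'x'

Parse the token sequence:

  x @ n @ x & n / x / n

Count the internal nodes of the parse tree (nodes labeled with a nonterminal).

23

[e [e [e [t [f [p [q x]]]]] @ [t [f [p [q n]]]]] @ [t [f [p [p [q x]] & [q n]] / [f [p [q x]] / [f [p [q n]]]]]]]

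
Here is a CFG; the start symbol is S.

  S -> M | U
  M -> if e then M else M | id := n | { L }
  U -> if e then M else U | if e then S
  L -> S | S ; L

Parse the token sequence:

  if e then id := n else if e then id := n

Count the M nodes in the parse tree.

[S [U if e then [M id := n] else [U if e then [S [M id := n]]]]]

2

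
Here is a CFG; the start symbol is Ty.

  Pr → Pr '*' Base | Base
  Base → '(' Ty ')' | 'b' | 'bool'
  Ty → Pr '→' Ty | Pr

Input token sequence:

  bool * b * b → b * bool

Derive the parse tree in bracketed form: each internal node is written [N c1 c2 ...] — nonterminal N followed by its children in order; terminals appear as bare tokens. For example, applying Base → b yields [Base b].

Ty
Pr → Ty
Pr * Base → Ty
Pr * Base * Base → Ty
Base * Base * Base → Ty
bool * Base * Base → Ty
bool * b * Base → Ty
bool * b * b → Ty
bool * b * b → Pr
bool * b * b → Pr * Base
bool * b * b → Base * Base
bool * b * b → b * Base
bool * b * b → b * bool

[Ty [Pr [Pr [Pr [Base bool]] * [Base b]] * [Base b]] → [Ty [Pr [Pr [Base b]] * [Base bool]]]]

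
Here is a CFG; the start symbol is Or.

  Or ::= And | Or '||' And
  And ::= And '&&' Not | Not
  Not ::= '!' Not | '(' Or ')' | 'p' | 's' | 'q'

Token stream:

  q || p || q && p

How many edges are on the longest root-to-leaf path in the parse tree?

[Or [Or [Or [And [Not q]]] || [And [Not p]]] || [And [And [Not q]] && [Not p]]]

5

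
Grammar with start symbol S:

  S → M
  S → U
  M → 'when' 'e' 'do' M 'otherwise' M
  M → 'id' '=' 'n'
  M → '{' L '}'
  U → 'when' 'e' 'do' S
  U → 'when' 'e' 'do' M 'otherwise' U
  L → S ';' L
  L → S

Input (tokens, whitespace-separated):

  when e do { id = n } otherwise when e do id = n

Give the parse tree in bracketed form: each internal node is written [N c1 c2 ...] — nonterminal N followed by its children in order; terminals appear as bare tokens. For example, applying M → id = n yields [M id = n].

S
U
when e do M otherwise U
when e do { L } otherwise U
when e do { S } otherwise U
when e do { M } otherwise U
when e do { id = n } otherwise U
when e do { id = n } otherwise when e do S
when e do { id = n } otherwise when e do M
when e do { id = n } otherwise when e do id = n

[S [U when e do [M { [L [S [M id = n]]] }] otherwise [U when e do [S [M id = n]]]]]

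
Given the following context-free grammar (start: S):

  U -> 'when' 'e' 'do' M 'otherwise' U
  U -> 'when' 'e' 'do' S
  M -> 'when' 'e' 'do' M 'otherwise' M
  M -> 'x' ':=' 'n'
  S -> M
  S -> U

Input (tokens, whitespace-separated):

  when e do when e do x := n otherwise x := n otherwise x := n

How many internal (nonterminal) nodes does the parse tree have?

[S [M when e do [M when e do [M x := n] otherwise [M x := n]] otherwise [M x := n]]]

6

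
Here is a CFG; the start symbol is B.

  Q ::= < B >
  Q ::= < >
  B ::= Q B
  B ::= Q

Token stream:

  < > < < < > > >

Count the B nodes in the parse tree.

4

[B [Q < >] [B [Q < [B [Q < [B [Q < >]] >]] >]]]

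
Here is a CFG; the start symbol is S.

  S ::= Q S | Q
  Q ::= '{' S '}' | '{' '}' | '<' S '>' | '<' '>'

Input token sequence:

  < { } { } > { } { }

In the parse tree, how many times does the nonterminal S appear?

[S [Q < [S [Q { }] [S [Q { }]]] >] [S [Q { }] [S [Q { }]]]]

5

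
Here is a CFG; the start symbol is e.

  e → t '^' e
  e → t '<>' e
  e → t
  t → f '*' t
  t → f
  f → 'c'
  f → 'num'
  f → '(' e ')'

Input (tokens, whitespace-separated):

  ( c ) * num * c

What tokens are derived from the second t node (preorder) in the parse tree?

[e [t [f ( [e [t [f c]]] )] * [t [f num] * [t [f c]]]]]

c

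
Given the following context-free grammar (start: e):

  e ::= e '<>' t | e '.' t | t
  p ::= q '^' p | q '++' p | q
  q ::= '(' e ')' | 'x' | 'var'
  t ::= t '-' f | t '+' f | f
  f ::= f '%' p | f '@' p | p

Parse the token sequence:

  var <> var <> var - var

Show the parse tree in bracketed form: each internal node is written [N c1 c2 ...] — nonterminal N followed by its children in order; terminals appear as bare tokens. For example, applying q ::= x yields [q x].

[e [e [e [t [f [p [q var]]]]] <> [t [f [p [q var]]]]] <> [t [t [f [p [q var]]]] - [f [p [q var]]]]]

e
e <> t
e <> t <> t
t <> t <> t
f <> t <> t
p <> t <> t
q <> t <> t
var <> t <> t
var <> f <> t
var <> p <> t
var <> q <> t
var <> var <> t
var <> var <> t - f
var <> var <> f - f
var <> var <> p - f
var <> var <> q - f
var <> var <> var - f
var <> var <> var - p
var <> var <> var - q
var <> var <> var - var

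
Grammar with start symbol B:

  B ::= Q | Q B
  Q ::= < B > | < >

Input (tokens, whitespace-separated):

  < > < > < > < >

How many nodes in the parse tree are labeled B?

[B [Q < >] [B [Q < >] [B [Q < >] [B [Q < >]]]]]

4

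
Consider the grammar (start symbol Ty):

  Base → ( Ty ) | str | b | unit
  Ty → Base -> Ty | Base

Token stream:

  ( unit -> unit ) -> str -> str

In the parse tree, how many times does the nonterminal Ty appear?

[Ty [Base ( [Ty [Base unit] -> [Ty [Base unit]]] )] -> [Ty [Base str] -> [Ty [Base str]]]]

5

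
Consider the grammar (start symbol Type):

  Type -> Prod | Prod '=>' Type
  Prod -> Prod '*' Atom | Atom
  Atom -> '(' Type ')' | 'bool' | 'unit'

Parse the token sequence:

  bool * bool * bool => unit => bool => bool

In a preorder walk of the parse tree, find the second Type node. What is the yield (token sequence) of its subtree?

unit => bool => bool

[Type [Prod [Prod [Prod [Atom bool]] * [Atom bool]] * [Atom bool]] => [Type [Prod [Atom unit]] => [Type [Prod [Atom bool]] => [Type [Prod [Atom bool]]]]]]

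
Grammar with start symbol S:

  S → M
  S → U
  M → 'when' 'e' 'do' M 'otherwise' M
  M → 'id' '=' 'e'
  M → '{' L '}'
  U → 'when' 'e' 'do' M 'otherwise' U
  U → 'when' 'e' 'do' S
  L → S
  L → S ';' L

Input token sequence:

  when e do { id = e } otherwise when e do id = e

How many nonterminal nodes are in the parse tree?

[S [U when e do [M { [L [S [M id = e]]] }] otherwise [U when e do [S [M id = e]]]]]

9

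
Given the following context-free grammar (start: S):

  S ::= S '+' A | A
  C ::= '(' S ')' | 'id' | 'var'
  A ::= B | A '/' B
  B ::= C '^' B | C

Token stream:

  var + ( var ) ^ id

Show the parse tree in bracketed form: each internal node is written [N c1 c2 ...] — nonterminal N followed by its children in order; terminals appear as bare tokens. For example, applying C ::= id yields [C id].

S
S + A
A + A
B + A
C + A
var + A
var + B
var + C ^ B
var + ( S ) ^ B
var + ( A ) ^ B
var + ( B ) ^ B
var + ( C ) ^ B
var + ( var ) ^ B
var + ( var ) ^ C
var + ( var ) ^ id

[S [S [A [B [C var]]]] + [A [B [C ( [S [A [B [C var]]]] )] ^ [B [C id]]]]]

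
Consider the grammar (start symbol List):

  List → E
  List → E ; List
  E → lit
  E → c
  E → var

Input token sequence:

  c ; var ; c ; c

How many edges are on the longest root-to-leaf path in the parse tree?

5

[List [E c] ; [List [E var] ; [List [E c] ; [List [E c]]]]]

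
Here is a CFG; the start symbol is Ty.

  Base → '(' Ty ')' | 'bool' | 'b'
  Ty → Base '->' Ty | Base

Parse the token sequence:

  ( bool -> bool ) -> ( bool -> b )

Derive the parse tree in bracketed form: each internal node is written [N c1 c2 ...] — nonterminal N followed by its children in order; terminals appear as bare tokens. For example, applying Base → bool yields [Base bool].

Ty
Base -> Ty
( Ty ) -> Ty
( Base -> Ty ) -> Ty
( bool -> Ty ) -> Ty
( bool -> Base ) -> Ty
( bool -> bool ) -> Ty
( bool -> bool ) -> Base
( bool -> bool ) -> ( Ty )
( bool -> bool ) -> ( Base -> Ty )
( bool -> bool ) -> ( bool -> Ty )
( bool -> bool ) -> ( bool -> Base )
( bool -> bool ) -> ( bool -> b )

[Ty [Base ( [Ty [Base bool] -> [Ty [Base bool]]] )] -> [Ty [Base ( [Ty [Base bool] -> [Ty [Base b]]] )]]]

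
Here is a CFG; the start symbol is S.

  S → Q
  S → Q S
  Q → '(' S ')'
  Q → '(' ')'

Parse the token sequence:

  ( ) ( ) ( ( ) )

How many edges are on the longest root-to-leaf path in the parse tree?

6

[S [Q ( )] [S [Q ( )] [S [Q ( [S [Q ( )]] )]]]]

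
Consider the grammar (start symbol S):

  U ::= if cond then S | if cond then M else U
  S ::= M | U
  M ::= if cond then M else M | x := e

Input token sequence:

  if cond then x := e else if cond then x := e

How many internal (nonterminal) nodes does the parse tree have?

[S [U if cond then [M x := e] else [U if cond then [S [M x := e]]]]]

6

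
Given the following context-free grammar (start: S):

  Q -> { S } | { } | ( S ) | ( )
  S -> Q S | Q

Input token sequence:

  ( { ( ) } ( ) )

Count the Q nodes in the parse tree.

[S [Q ( [S [Q { [S [Q ( )]] }] [S [Q ( )]]] )]]

4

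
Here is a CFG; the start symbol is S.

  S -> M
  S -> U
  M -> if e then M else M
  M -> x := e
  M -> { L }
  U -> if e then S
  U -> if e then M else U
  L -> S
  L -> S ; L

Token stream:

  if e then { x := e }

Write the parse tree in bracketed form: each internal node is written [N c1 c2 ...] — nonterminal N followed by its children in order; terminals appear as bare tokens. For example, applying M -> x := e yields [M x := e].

S
U
if e then S
if e then M
if e then { L }
if e then { S }
if e then { M }
if e then { x := e }

[S [U if e then [S [M { [L [S [M x := e]]] }]]]]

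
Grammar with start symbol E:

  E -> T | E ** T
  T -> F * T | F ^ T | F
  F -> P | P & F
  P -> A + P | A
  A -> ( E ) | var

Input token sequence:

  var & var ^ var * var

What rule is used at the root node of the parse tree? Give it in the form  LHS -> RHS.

E -> T

[E [T [F [P [A var]] & [F [P [A var]]]] ^ [T [F [P [A var]]] * [T [F [P [A var]]]]]]]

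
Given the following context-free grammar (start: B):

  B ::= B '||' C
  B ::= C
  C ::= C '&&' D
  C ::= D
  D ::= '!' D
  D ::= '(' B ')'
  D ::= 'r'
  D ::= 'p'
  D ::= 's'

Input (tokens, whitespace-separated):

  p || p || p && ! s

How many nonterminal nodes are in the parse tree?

[B [B [B [C [D p]]] || [C [D p]]] || [C [C [D p]] && [D ! [D s]]]]

12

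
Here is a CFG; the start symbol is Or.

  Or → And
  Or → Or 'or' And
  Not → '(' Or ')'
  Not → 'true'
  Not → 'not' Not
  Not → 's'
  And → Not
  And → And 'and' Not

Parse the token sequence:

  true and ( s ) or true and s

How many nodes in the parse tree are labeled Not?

5

[Or [Or [And [And [Not true]] and [Not ( [Or [And [Not s]]] )]]] or [And [And [Not true]] and [Not s]]]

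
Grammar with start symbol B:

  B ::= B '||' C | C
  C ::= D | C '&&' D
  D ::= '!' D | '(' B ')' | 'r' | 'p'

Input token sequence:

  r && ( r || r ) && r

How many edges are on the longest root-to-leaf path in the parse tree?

[B [C [C [C [D r]] && [D ( [B [B [C [D r]]] || [C [D r]]] )]] && [D r]]]

8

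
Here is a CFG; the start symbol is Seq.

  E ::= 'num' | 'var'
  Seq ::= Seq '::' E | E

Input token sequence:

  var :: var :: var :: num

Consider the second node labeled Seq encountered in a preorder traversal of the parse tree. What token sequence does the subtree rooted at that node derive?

var :: var :: var

[Seq [Seq [Seq [Seq [E var]] :: [E var]] :: [E var]] :: [E num]]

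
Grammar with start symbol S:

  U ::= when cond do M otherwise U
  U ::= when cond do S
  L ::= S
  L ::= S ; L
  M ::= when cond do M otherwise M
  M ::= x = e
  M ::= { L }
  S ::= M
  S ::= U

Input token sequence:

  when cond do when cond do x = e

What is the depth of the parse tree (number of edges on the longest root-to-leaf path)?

6

[S [U when cond do [S [U when cond do [S [M x = e]]]]]]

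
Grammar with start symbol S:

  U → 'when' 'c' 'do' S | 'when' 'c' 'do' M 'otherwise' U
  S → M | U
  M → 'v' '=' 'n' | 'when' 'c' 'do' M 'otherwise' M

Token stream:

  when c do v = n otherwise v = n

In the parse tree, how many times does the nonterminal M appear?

[S [M when c do [M v = n] otherwise [M v = n]]]

3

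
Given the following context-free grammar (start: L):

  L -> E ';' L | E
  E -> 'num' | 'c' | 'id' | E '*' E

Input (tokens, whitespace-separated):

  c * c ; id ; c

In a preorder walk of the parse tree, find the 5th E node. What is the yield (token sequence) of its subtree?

c

[L [E [E c] * [E c]] ; [L [E id] ; [L [E c]]]]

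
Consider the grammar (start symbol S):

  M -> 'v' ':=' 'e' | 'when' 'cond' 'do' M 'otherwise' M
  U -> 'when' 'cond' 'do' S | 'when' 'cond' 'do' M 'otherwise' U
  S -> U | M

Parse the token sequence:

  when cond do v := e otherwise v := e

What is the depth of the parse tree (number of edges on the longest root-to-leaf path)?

3

[S [M when cond do [M v := e] otherwise [M v := e]]]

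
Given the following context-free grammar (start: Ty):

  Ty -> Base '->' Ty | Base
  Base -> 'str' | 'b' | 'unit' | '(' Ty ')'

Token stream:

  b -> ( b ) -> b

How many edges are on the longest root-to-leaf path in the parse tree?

5

[Ty [Base b] -> [Ty [Base ( [Ty [Base b]] )] -> [Ty [Base b]]]]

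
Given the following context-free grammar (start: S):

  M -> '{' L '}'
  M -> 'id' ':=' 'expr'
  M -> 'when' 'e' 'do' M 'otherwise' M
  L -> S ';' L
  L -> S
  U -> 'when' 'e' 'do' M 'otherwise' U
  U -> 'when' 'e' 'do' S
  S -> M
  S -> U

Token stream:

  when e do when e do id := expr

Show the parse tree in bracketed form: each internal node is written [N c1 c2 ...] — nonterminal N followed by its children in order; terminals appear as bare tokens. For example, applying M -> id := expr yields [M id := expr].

[S [U when e do [S [U when e do [S [M id := expr]]]]]]

S
U
when e do S
when e do U
when e do when e do S
when e do when e do M
when e do when e do id := expr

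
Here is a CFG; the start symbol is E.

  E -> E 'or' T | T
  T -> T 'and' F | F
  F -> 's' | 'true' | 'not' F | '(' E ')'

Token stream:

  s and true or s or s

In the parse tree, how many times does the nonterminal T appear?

[E [E [E [T [T [F s]] and [F true]]] or [T [F s]]] or [T [F s]]]

4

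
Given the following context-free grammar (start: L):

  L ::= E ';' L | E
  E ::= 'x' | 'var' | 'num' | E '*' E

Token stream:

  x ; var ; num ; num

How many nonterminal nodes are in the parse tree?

[L [E x] ; [L [E var] ; [L [E num] ; [L [E num]]]]]

8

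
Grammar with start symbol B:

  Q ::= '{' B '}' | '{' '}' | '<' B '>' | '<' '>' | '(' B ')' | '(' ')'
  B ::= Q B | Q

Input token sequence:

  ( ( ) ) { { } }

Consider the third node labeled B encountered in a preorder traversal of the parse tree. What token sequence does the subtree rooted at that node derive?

[B [Q ( [B [Q ( )]] )] [B [Q { [B [Q { }]] }]]]

{ { } }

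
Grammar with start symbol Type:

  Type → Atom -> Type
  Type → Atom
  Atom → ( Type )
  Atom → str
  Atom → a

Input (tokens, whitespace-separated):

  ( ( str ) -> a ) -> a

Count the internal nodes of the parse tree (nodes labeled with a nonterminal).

[Type [Atom ( [Type [Atom ( [Type [Atom str]] )] -> [Type [Atom a]]] )] -> [Type [Atom a]]]

10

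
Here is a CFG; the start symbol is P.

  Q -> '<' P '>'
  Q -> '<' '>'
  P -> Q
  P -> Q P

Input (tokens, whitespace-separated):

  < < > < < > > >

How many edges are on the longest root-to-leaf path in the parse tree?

[P [Q < [P [Q < >] [P [Q < [P [Q < >]] >]]] >]]

7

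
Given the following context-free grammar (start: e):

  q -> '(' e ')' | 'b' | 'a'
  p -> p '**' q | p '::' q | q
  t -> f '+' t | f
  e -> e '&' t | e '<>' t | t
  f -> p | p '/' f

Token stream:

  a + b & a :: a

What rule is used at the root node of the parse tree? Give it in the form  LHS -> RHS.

[e [e [t [f [p [q a]]] + [t [f [p [q b]]]]]] & [t [f [p [p [q a]] :: [q a]]]]]

e -> e '&' t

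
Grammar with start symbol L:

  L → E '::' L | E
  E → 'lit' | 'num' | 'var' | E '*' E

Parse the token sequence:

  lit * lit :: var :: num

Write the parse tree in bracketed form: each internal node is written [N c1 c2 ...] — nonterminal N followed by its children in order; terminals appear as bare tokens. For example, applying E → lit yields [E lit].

L
E :: L
E * E :: L
lit * E :: L
lit * lit :: L
lit * lit :: E :: L
lit * lit :: var :: L
lit * lit :: var :: E
lit * lit :: var :: num

[L [E [E lit] * [E lit]] :: [L [E var] :: [L [E num]]]]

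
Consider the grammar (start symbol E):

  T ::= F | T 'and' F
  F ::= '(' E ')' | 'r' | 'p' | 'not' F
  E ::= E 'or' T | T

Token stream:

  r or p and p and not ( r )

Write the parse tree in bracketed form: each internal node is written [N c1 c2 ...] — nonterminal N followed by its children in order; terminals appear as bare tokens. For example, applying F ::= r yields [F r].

[E [E [T [F r]]] or [T [T [T [F p]] and [F p]] and [F not [F ( [E [T [F r]]] )]]]]

E
E or T
T or T
F or T
r or T
r or T and F
r or T and F and F
r or F and F and F
r or p and F and F
r or p and p and F
r or p and p and not F
r or p and p and not ( E )
r or p and p and not ( T )
r or p and p and not ( F )
r or p and p and not ( r )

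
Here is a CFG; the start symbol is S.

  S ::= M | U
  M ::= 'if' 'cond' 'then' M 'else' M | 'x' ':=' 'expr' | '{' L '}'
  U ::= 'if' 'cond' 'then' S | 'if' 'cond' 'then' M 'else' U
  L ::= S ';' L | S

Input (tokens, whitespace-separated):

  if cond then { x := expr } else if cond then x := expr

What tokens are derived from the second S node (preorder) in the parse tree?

x := expr

[S [U if cond then [M { [L [S [M x := expr]]] }] else [U if cond then [S [M x := expr]]]]]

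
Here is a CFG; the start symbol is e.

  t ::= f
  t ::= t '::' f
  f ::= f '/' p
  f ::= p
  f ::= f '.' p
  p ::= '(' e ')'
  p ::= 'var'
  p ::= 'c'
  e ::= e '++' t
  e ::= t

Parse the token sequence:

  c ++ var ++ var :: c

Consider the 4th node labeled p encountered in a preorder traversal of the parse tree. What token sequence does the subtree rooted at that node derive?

[e [e [e [t [f [p c]]]] ++ [t [f [p var]]]] ++ [t [t [f [p var]]] :: [f [p c]]]]

c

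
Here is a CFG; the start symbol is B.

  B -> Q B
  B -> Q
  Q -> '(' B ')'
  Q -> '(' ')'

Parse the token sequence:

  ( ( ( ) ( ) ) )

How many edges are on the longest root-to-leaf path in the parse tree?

[B [Q ( [B [Q ( [B [Q ( )] [B [Q ( )]]] )]] )]]

7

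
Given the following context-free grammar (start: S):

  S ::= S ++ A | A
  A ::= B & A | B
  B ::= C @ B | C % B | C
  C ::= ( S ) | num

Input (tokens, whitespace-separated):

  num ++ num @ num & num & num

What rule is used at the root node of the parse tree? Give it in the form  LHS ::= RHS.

[S [S [A [B [C num]]]] ++ [A [B [C num] @ [B [C num]]] & [A [B [C num]] & [A [B [C num]]]]]]

S ::= S ++ A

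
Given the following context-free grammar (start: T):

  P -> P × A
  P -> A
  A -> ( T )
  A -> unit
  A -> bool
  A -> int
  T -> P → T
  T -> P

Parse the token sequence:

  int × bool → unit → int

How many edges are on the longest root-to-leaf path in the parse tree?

5

[T [P [P [A int]] × [A bool]] → [T [P [A unit]] → [T [P [A int]]]]]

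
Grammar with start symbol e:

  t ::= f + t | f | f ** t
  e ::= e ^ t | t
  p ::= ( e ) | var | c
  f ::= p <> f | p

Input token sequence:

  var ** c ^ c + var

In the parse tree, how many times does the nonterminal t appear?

4

[e [e [t [f [p var]] ** [t [f [p c]]]]] ^ [t [f [p c]] + [t [f [p var]]]]]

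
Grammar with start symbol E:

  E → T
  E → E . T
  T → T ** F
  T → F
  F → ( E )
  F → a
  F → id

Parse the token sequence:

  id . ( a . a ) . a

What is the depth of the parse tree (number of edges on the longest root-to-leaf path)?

[E [E [E [T [F id]]] . [T [F ( [E [E [T [F a]]] . [T [F a]]] )]]] . [T [F a]]]

8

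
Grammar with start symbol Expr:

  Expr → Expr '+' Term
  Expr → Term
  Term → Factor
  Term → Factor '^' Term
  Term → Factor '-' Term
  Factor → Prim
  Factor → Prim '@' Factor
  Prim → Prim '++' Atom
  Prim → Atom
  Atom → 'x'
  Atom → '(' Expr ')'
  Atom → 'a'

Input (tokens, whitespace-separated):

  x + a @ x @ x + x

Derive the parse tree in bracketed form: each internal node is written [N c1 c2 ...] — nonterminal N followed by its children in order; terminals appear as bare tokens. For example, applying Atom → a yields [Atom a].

Expr
Expr + Term
Expr + Term + Term
Term + Term + Term
Factor + Term + Term
Prim + Term + Term
Atom + Term + Term
x + Term + Term
x + Factor + Term
x + Prim @ Factor + Term
x + Atom @ Factor + Term
x + a @ Factor + Term
x + a @ Prim @ Factor + Term
x + a @ Atom @ Factor + Term
x + a @ x @ Factor + Term
x + a @ x @ Prim + Term
x + a @ x @ Atom + Term
x + a @ x @ x + Term
x + a @ x @ x + Factor
x + a @ x @ x + Prim
x + a @ x @ x + Atom
x + a @ x @ x + x

[Expr [Expr [Expr [Term [Factor [Prim [Atom x]]]]] + [Term [Factor [Prim [Atom a]] @ [Factor [Prim [Atom x]] @ [Factor [Prim [Atom x]]]]]]] + [Term [Factor [Prim [Atom x]]]]]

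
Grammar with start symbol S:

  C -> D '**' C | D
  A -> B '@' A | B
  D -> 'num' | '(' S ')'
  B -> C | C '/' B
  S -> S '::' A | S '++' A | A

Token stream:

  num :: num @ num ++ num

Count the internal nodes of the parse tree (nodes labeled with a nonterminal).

19

[S [S [S [A [B [C [D num]]]]] :: [A [B [C [D num]]] @ [A [B [C [D num]]]]]] ++ [A [B [C [D num]]]]]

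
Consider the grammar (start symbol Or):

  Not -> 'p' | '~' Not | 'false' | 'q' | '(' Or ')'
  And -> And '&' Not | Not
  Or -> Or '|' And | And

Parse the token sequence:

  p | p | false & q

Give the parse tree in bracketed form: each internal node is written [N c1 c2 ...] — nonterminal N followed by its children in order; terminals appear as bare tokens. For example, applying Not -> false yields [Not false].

Or
Or | And
Or | And | And
And | And | And
Not | And | And
p | And | And
p | Not | And
p | p | And
p | p | And & Not
p | p | Not & Not
p | p | false & Not
p | p | false & q

[Or [Or [Or [And [Not p]]] | [And [Not p]]] | [And [And [Not false]] & [Not q]]]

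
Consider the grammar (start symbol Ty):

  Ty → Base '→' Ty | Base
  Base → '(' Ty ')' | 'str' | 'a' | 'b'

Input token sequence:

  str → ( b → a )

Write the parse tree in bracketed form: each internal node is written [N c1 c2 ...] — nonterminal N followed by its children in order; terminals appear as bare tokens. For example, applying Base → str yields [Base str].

[Ty [Base str] → [Ty [Base ( [Ty [Base b] → [Ty [Base a]]] )]]]

Ty
Base → Ty
str → Ty
str → Base
str → ( Ty )
str → ( Base → Ty )
str → ( b → Ty )
str → ( b → Base )
str → ( b → a )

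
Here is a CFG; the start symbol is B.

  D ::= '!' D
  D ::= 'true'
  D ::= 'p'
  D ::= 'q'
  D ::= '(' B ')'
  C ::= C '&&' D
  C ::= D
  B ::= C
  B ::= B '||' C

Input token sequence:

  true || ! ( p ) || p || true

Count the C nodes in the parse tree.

5

[B [B [B [B [C [D true]]] || [C [D ! [D ( [B [C [D p]]] )]]]] || [C [D p]]] || [C [D true]]]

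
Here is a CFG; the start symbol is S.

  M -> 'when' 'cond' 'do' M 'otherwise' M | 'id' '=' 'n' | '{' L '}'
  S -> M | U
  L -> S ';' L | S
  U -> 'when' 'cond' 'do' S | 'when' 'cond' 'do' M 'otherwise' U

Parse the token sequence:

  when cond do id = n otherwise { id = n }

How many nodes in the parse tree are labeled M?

4

[S [M when cond do [M id = n] otherwise [M { [L [S [M id = n]]] }]]]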